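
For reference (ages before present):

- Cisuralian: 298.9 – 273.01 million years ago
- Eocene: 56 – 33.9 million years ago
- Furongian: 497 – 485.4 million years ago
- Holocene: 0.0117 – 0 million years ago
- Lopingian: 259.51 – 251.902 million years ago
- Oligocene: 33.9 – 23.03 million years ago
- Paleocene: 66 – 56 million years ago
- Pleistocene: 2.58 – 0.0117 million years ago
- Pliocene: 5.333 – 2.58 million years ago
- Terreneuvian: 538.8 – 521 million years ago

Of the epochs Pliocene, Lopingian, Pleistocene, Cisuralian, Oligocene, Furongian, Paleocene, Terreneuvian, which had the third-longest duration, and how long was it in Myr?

Durations: Pliocene 2.753; Lopingian 7.608; Pleistocene 2.5683; Cisuralian 25.89; Oligocene 10.87; Furongian 11.6; Paleocene 10; Terreneuvian 17.8 Myr.
Sorted longest-first: Cisuralian (25.89), Terreneuvian (17.8), Furongian (11.6), Oligocene (10.87), Paleocene (10), Lopingian (7.608), Pliocene (2.753), Pleistocene (2.5683).
The third longest is Furongian at 11.6 Myr.

Furongian, 11.6 million years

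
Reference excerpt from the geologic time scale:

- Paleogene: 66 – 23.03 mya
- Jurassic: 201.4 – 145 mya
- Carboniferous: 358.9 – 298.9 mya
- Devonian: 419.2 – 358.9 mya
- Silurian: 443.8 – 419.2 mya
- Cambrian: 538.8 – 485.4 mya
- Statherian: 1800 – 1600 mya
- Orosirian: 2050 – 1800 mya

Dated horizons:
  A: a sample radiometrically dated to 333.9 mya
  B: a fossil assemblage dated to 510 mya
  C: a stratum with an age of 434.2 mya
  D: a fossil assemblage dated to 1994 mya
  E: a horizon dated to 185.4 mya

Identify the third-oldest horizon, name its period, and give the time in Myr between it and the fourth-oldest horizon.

Larger Ma means older, so oldest first: D 1994 > B 510 > C 434.2 > A 333.9 > E 185.4.
Counting 3 along gives C (434.2 Ma); the excerpt puts that inside the Silurian, 443.8–419.2 Ma.
Next in line is A (333.9 Ma), and 434.2 − 333.9 = 100.3 Myr.

C, in the Silurian; 100.3 million years to A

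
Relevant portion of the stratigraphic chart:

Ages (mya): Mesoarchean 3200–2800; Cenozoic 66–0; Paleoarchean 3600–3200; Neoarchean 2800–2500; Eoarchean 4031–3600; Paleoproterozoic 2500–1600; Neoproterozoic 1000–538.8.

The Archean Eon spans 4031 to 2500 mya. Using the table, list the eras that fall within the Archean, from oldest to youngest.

Eoarchean, Paleoarchean, Mesoarchean, Neoarchean

Eras with both bounds inside 4031–2500 Ma: Eoarchean (4031–3600), Paleoarchean (3600–3200), Mesoarchean (3200–2800), Neoarchean (2800–2500).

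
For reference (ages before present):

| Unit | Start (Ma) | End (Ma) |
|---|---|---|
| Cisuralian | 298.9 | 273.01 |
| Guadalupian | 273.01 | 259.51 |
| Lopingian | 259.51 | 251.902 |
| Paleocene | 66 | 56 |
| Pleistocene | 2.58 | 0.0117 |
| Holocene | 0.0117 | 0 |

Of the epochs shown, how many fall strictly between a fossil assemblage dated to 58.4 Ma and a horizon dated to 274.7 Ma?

274.7 Ma sits inside the Cisuralian (298.9–273.01) and 58.4 Ma inside the Paleocene (66–56); neither of those is wholly between the two dates.
The listed epochs lying completely between them are Guadalupian, Lopingian — 2 in all.

2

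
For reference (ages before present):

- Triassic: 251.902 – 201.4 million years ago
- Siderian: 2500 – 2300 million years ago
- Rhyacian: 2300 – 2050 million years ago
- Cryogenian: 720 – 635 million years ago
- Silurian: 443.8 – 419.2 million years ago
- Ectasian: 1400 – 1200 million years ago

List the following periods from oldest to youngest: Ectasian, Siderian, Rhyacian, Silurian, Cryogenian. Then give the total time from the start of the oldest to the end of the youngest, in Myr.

Start ages (Ma): Siderian 2500, Rhyacian 2300, Ectasian 1400, Cryogenian 720, Silurian 443.8.
Ordered oldest to youngest: Siderian, Rhyacian, Ectasian, Cryogenian, Silurian.
Span = 2500 − 419.2 = 2080.8 Myr.

Siderian, Rhyacian, Ectasian, Cryogenian, Silurian; total span 2080.8 Myr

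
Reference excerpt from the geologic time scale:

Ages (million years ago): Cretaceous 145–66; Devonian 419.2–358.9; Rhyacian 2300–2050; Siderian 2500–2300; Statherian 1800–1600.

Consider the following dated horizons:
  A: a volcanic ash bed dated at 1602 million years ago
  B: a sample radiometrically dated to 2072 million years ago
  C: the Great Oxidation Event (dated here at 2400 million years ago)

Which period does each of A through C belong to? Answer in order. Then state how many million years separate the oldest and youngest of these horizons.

A — Statherian; B — Rhyacian; C — Siderian; span 798 million years

Match each age against the start–end ranges in the excerpt: A = 1602 Ma → Statherian (1800–1600); B = 2072 Ma → Rhyacian (2300–2050); C = 2400 Ma → Siderian (2500–2300).
The largest age is 2400 Ma and the smallest is 1602 Ma; their difference is 798 Myr.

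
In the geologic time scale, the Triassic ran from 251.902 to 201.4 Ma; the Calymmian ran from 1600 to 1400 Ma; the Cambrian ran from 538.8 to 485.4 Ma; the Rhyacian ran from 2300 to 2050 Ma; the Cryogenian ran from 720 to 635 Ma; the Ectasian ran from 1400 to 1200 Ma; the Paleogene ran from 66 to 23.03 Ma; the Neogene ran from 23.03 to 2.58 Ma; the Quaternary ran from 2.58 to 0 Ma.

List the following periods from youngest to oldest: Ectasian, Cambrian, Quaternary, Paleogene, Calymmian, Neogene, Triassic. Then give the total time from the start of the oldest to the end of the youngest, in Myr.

Start ages (Ma): Calymmian 1600, Ectasian 1400, Cambrian 538.8, Triassic 251.902, Paleogene 66, Neogene 23.03, Quaternary 2.58.
Ordered youngest to oldest: Quaternary, Neogene, Paleogene, Triassic, Cambrian, Ectasian, Calymmian.
Span = 1600 − 0 = 1600 Myr.

Quaternary, Neogene, Paleogene, Triassic, Cambrian, Ectasian, Calymmian; total span 1600 Myr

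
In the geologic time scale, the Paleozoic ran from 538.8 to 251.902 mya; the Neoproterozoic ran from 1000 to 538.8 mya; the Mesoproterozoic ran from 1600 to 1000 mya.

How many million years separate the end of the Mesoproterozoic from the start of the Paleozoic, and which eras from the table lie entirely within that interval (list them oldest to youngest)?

461.2 million years; Neoproterozoic

The Mesoproterozoic closes at 1000 Ma and the Paleozoic opens at 538.8 Ma, so the interval is 1000 − 538.8 = 461.2 Myr.
An era fits inside if it starts at or after 1000 Ma and ends at or before 538.8 Ma; oldest first that gives Neoproterozoic.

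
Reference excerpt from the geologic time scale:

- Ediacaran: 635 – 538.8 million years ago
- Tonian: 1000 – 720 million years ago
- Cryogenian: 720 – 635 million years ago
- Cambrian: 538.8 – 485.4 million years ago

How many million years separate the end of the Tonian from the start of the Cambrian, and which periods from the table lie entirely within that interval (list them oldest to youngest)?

181.2 million years; Cryogenian, Ediacaran

The Tonian closes at 720 Ma and the Cambrian opens at 538.8 Ma, so the interval is 720 − 538.8 = 181.2 Myr.
A period fits inside if it starts at or after 720 Ma and ends at or before 538.8 Ma; oldest first that gives Cryogenian, Ediacaran.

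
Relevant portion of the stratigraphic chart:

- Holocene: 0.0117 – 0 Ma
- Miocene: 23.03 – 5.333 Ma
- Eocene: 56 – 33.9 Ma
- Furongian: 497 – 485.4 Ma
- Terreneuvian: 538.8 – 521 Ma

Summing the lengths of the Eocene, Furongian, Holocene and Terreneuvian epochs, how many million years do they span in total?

51.5117 million years

Duration is start − end for each: (56 − 33.9) + (497 − 485.4) + (0.0117 − 0) + (538.8 − 521).
That is 22.1 + 11.6 + 0.0117 + 17.8, which totals 51.5117 million years.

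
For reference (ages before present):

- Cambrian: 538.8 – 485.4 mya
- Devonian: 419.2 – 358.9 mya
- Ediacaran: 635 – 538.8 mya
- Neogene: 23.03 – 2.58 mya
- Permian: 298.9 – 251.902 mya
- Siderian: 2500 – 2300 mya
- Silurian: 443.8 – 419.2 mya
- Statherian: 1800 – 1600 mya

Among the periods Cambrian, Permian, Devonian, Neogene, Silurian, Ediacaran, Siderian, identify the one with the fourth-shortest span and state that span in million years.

Cambrian, 53.4 million years

Durations: Cambrian 53.4; Permian 46.998; Devonian 60.3; Neogene 20.45; Silurian 24.6; Ediacaran 96.2; Siderian 200 Myr.
Sorted shortest-first: Neogene (20.45), Silurian (24.6), Permian (46.998), Cambrian (53.4), Devonian (60.3), Ediacaran (96.2), Siderian (200).
The fourth shortest is Cambrian at 53.4 Myr.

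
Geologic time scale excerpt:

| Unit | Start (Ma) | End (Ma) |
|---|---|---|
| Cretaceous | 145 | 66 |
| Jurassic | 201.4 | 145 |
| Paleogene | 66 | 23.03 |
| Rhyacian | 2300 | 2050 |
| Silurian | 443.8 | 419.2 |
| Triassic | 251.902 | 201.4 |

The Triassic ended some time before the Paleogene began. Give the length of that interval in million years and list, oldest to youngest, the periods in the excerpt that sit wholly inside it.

135.4 million years; Jurassic, Cretaceous

The Triassic closes at 201.4 Ma and the Paleogene opens at 66 Ma, so the interval is 201.4 − 66 = 135.4 Myr.
A period fits inside if it starts at or after 201.4 Ma and ends at or before 66 Ma; oldest first that gives Jurassic, Cretaceous.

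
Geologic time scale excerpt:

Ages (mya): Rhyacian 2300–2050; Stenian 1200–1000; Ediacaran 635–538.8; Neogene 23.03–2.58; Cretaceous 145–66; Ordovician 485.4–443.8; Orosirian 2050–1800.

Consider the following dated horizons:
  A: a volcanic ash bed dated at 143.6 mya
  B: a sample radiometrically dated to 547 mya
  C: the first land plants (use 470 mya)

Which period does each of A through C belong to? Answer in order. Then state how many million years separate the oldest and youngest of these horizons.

Match each age against the start–end ranges in the excerpt: A = 143.6 Ma → Cretaceous (145–66); B = 547 Ma → Ediacaran (635–538.8); C = 470 Ma → Ordovician (485.4–443.8).
The largest age is 547 Ma and the smallest is 143.6 Ma; their difference is 403.4 Myr.

A — Cretaceous; B — Ediacaran; C — Ordovician; span 403.4 million years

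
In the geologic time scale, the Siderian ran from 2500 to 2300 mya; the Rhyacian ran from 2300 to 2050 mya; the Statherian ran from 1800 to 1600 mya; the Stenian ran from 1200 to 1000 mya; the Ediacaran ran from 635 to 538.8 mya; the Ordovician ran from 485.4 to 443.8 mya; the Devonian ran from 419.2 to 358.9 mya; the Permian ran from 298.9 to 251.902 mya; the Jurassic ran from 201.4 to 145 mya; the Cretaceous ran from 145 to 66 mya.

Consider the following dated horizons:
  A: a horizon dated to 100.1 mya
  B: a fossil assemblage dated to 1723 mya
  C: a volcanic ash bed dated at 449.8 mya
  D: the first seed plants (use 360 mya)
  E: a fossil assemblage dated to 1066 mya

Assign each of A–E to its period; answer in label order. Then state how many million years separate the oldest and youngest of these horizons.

A — Cretaceous; B — Statherian; C — Ordovician; D — Devonian; E — Stenian; span 1622.9 million years

A: 100.1 Ma lies in 145–66 Ma, so Cretaceous.
B: 1723 Ma lies in 1800–1600 Ma, so Statherian.
C: 449.8 Ma lies in 485.4–443.8 Ma, so Ordovician.
D: 360 Ma lies in 419.2–358.9 Ma, so Devonian.
E: 1066 Ma lies in 1200–1000 Ma, so Stenian.
Oldest = 1723 Ma, youngest = 100.1 Ma → span 1622.9 Myr.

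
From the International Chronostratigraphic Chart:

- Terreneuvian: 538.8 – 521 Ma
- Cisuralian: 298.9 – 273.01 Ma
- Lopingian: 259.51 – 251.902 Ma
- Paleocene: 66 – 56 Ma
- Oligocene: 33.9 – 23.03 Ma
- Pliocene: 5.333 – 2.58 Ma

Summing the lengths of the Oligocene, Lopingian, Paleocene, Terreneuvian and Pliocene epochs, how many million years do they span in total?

49.031 million years

Duration is start − end for each: (33.9 − 23.03) + (259.51 − 251.902) + (66 − 56) + (538.8 − 521) + (5.333 − 2.58).
That is 10.87 + 7.608 + 10 + 17.8 + 2.753, which totals 49.031 million years.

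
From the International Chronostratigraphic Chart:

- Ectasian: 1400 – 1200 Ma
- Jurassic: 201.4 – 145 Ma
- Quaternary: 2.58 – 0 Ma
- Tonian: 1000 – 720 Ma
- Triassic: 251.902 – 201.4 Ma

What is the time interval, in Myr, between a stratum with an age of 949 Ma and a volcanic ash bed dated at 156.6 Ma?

949 − 156.6 = 792.4 million years.

792.4 million years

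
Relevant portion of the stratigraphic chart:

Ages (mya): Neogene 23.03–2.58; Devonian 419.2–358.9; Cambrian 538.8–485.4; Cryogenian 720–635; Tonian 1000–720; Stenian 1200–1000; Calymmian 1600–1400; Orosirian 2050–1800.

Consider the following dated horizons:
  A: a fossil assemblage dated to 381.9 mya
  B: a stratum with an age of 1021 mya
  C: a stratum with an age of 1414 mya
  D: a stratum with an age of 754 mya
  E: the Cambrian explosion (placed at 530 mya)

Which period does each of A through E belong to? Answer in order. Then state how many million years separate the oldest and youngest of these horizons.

A — Devonian; B — Stenian; C — Calymmian; D — Tonian; E — Cambrian; span 1032.1 million years

Match each age against the start–end ranges in the excerpt: A = 381.9 Ma → Devonian (419.2–358.9); B = 1021 Ma → Stenian (1200–1000); C = 1414 Ma → Calymmian (1600–1400); D = 754 Ma → Tonian (1000–720); E = 530 Ma → Cambrian (538.8–485.4).
The largest age is 1414 Ma and the smallest is 381.9 Ma; their difference is 1032.1 Myr.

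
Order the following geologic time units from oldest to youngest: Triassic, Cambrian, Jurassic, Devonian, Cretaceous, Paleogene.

Group by era (each group listed oldest first) — Paleozoic: Cambrian, Devonian; Mesozoic: Triassic, Jurassic, Cretaceous; Cenozoic: Paleogene. The eras run Paleozoic → Mesozoic → Cenozoic. Concatenating the groups in that era order gives oldest to youngest directly.

Cambrian, Devonian, Triassic, Jurassic, Cretaceous, Paleogene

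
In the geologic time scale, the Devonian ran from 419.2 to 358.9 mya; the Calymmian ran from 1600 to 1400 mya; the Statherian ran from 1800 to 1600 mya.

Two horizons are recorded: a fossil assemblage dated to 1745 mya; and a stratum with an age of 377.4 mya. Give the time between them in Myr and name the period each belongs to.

1367.6 million years apart; the first in the Statherian, the second in the Devonian

Elapsed time: 1745 − 377.4 = 1367.6 Myr.
1745 Ma lies within 1800–1600 Ma: Statherian.
377.4 Ma lies within 419.2–358.9 Ma: Devonian.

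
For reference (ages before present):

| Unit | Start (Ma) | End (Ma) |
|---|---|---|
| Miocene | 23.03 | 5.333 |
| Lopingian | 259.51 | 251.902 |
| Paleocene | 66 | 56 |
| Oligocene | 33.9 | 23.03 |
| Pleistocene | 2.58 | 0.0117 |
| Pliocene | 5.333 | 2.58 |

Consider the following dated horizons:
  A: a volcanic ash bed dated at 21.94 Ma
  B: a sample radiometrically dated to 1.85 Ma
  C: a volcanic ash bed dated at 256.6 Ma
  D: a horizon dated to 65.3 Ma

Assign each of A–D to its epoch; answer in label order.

A: 21.94 Ma lies in 23.03–5.333 Ma, so Miocene.
B: 1.85 Ma lies in 2.58–0.0117 Ma, so Pleistocene.
C: 256.6 Ma lies in 259.51–251.902 Ma, so Lopingian.
D: 65.3 Ma lies in 66–56 Ma, so Paleocene.

A — Miocene; B — Pleistocene; C — Lopingian; D — Paleocene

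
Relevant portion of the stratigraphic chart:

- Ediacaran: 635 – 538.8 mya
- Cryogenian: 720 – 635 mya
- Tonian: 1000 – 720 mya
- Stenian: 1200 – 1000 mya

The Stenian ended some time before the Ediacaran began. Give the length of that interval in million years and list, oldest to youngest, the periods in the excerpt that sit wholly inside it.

365 million years; Tonian, Cryogenian

The Stenian closes at 1000 Ma and the Ediacaran opens at 635 Ma, so the interval is 1000 − 635 = 365 Myr.
A period fits inside if it starts at or after 1000 Ma and ends at or before 635 Ma; oldest first that gives Tonian, Cryogenian.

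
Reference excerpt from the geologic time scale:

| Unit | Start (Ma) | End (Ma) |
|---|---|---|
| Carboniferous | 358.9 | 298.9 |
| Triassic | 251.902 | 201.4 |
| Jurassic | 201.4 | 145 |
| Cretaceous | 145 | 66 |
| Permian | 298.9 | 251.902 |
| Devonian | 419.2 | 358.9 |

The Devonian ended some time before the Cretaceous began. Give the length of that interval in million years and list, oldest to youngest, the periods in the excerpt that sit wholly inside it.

The Devonian closes at 358.9 Ma and the Cretaceous opens at 145 Ma, so the interval is 358.9 − 145 = 213.9 Myr.
A period fits inside if it starts at or after 358.9 Ma and ends at or before 145 Ma; oldest first that gives Carboniferous, Permian, Triassic, Jurassic.

213.9 million years; Carboniferous, Permian, Triassic, Jurassic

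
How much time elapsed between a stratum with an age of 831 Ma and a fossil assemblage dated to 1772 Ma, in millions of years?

1772 − 831 = 941 million years.

941 million years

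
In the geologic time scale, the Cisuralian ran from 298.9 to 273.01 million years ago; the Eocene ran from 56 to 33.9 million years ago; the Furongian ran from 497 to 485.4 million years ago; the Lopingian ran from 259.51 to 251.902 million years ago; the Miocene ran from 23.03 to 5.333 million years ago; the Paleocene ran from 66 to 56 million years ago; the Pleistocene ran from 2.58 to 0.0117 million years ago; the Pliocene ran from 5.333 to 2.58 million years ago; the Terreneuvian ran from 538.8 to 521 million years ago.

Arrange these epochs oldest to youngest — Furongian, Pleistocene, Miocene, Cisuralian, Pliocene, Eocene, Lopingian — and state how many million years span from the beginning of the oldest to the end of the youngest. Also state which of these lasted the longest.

From the excerpt: Furongian 497–485.4; Pleistocene 2.58–0.0117; Miocene 23.03–5.333; Cisuralian 298.9–273.01; Pliocene 5.333–2.58; Eocene 56–33.9; Lopingian 259.51–251.902 (Ma).
Larger Ma is earlier, so the oldest is Furongian and the youngest is Pleistocene; oldest to youngest: Furongian, Cisuralian, Lopingian, Eocene, Miocene, Pliocene, Pleistocene.
Oldest start 497 minus youngest end 0.0117 gives 496.9883 Myr overall.
Individual lengths (start − end): Furongian 11.6; Pliocene 2.753; Pleistocene 2.5683; Miocene 17.697; Lopingian 7.608; Cisuralian 25.89; Eocene 22.1. The largest is Cisuralian at 25.89 Myr.

Furongian → Cisuralian → Lopingian → Eocene → Miocene → Pliocene → Pleistocene; total span 496.9883 Myr; longest is Cisuralian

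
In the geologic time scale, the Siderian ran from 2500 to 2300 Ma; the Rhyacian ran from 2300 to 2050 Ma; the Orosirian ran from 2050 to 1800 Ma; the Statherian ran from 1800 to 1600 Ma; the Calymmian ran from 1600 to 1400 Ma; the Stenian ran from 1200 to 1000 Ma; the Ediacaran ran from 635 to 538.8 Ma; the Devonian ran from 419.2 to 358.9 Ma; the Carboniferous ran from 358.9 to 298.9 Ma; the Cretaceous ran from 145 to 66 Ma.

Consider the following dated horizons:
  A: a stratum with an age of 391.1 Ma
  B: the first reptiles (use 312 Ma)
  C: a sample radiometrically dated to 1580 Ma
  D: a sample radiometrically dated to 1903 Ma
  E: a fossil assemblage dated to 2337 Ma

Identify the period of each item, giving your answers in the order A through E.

Match each age against the start–end ranges in the excerpt: A = 391.1 Ma → Devonian (419.2–358.9); B = 312 Ma → Carboniferous (358.9–298.9); C = 1580 Ma → Calymmian (1600–1400); D = 1903 Ma → Orosirian (2050–1800); E = 2337 Ma → Siderian (2500–2300).

A — Devonian; B — Carboniferous; C — Calymmian; D — Orosirian; E — Siderian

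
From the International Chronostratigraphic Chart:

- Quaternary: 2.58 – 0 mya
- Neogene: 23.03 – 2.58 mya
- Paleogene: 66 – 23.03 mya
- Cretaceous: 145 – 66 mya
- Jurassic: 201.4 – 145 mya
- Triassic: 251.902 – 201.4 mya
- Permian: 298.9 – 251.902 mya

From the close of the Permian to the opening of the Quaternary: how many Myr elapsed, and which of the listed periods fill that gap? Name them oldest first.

249.322 million years; Triassic, Jurassic, Cretaceous, Paleogene, Neogene

End of Permian = 251.902 Ma; start of Quaternary = 2.58 Ma.
Gap = 251.902 − 2.58 = 249.322 Myr.
Periods wholly inside 251.902–2.58 Ma: Triassic (251.902–201.4), Jurassic (201.4–145), Cretaceous (145–66), Paleogene (66–23.03), Neogene (23.03–2.58).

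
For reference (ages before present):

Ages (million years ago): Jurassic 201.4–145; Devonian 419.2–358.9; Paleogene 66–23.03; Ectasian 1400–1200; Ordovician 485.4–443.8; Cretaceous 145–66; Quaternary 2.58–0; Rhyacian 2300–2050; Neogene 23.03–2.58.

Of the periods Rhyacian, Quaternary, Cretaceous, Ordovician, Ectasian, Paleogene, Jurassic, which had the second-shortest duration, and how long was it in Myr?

Ordovician, 41.6 million years

Start − end for each: Rhyacian 2300 − 2050 = 250; Quaternary 2.58 − 0 = 2.58; Cretaceous 145 − 66 = 79; Ordovician 485.4 − 443.8 = 41.6; Ectasian 1400 − 1200 = 200; Paleogene 66 − 23.03 = 42.97; Jurassic 201.4 − 145 = 56.4.
Ranking these from shortest: Quaternary < Ordovician < Paleogene < Jurassic < Cretaceous < Ectasian < Rhyacian.
Position 2 in that ranking is Ordovician, which lasted 41.6 Myr.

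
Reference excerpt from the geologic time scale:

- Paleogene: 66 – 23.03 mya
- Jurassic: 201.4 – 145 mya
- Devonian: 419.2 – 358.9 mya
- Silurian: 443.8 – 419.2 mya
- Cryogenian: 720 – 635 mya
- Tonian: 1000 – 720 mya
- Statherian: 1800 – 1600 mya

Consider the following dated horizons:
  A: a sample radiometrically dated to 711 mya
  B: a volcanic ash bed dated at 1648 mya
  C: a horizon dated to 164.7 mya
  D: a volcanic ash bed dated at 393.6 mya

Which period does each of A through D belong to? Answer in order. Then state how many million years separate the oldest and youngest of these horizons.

A: 711 Ma lies in 720–635 Ma, so Cryogenian.
B: 1648 Ma lies in 1800–1600 Ma, so Statherian.
C: 164.7 Ma lies in 201.4–145 Ma, so Jurassic.
D: 393.6 Ma lies in 419.2–358.9 Ma, so Devonian.
Oldest = 1648 Ma, youngest = 164.7 Ma → span 1483.3 Myr.

A — Cryogenian; B — Statherian; C — Jurassic; D — Devonian; span 1483.3 million years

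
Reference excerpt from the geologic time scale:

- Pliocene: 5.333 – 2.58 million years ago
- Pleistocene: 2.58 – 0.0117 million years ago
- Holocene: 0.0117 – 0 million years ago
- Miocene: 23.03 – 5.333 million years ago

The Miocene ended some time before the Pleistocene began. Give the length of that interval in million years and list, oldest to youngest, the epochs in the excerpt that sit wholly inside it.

The Miocene closes at 5.333 Ma and the Pleistocene opens at 2.58 Ma, so the interval is 5.333 − 2.58 = 2.753 Myr.
An epoch fits inside if it starts at or after 5.333 Ma and ends at or before 2.58 Ma; oldest first that gives Pliocene.

2.753 million years; Pliocene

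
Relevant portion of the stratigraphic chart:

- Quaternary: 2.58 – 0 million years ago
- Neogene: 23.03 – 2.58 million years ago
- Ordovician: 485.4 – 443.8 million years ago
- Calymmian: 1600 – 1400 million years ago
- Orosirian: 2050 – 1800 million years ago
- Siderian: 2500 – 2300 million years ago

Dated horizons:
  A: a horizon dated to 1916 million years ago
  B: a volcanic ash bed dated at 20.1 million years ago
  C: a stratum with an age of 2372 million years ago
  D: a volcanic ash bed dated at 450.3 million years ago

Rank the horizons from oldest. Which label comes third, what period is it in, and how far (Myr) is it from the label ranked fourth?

Larger Ma means older, so oldest first: C 2372 > A 1916 > D 450.3 > B 20.1.
Counting 3 along gives D (450.3 Ma); the excerpt puts that inside the Ordovician, 485.4–443.8 Ma.
Next in line is B (20.1 Ma), and 450.3 − 20.1 = 430.2 Myr.

D, in the Ordovician; 430.2 million years to B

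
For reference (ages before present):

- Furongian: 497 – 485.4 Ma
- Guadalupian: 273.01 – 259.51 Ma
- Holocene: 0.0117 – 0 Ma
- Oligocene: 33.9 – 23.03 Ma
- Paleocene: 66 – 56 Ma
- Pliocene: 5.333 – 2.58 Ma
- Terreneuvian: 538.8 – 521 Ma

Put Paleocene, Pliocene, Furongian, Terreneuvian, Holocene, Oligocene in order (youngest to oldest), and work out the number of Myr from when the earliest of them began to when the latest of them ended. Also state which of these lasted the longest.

Holocene → Pliocene → Oligocene → Paleocene → Furongian → Terreneuvian; total span 538.8 Myr; longest is Terreneuvian

From the excerpt: Paleocene 66–56; Pliocene 5.333–2.58; Furongian 497–485.4; Terreneuvian 538.8–521; Holocene 0.0117–0; Oligocene 33.9–23.03 (Ma).
Larger Ma is earlier, so the oldest is Terreneuvian and the youngest is Holocene; youngest to oldest: Holocene, Pliocene, Oligocene, Paleocene, Furongian, Terreneuvian.
Oldest start 538.8 minus youngest end 0 gives 538.8 Myr overall.
Individual lengths (start − end): Furongian 11.6; Paleocene 10; Oligocene 10.87; Pliocene 2.753; Holocene 0.0117; Terreneuvian 17.8. The largest is Terreneuvian at 17.8 Myr.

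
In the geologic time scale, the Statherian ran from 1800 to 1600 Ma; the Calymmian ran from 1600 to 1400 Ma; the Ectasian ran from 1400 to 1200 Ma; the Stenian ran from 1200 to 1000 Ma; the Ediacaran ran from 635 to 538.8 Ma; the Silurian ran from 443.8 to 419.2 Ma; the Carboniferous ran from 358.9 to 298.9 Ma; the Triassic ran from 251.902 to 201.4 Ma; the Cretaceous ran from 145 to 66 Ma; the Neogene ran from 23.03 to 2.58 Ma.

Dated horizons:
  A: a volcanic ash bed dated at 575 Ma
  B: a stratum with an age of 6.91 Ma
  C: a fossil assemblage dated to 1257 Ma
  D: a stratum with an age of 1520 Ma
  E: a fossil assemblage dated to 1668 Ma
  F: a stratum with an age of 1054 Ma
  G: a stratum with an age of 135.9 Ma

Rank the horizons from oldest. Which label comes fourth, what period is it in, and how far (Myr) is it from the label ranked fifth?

F, in the Stenian; 479 million years to A

Larger Ma means older, so oldest first: E 1668 > D 1520 > C 1257 > F 1054 > A 575 > G 135.9 > B 6.91.
Counting 4 along gives F (1054 Ma); the excerpt puts that inside the Stenian, 1200–1000 Ma.
Next in line is A (575 Ma), and 1054 − 575 = 479 Myr.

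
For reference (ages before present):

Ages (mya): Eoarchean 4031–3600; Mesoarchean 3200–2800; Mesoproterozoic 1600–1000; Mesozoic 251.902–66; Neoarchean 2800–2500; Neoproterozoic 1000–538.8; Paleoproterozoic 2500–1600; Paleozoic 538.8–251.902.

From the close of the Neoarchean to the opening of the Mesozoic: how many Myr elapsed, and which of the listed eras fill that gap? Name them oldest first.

2248.098 million years; Paleoproterozoic, Mesoproterozoic, Neoproterozoic, Paleozoic

The Neoarchean closes at 2500 Ma and the Mesozoic opens at 251.902 Ma, so the interval is 2500 − 251.902 = 2248.098 Myr.
An era fits inside if it starts at or after 2500 Ma and ends at or before 251.902 Ma; oldest first that gives Paleoproterozoic, Mesoproterozoic, Neoproterozoic, Paleozoic.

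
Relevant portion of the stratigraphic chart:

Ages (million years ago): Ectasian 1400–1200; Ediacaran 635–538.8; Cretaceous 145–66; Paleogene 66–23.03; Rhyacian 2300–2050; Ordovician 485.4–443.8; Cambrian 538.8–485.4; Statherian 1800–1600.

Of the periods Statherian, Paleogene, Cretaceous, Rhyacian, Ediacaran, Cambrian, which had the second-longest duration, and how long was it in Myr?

Durations: Statherian 200; Paleogene 42.97; Cretaceous 79; Rhyacian 250; Ediacaran 96.2; Cambrian 53.4 Myr.
Sorted longest-first: Rhyacian (250), Statherian (200), Ediacaran (96.2), Cretaceous (79), Cambrian (53.4), Paleogene (42.97).
The second longest is Statherian at 200 Myr.

Statherian, 200 million years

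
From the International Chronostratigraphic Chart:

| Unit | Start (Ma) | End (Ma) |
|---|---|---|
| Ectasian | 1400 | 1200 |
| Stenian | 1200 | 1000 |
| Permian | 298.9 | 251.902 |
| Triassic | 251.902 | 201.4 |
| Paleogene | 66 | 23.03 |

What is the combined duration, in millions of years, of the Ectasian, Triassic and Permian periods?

Each duration: Ectasian = 200; Triassic = 50.502; Permian = 46.998.
Sum: 200 + 50.502 + 46.998 = 297.5 Myr.

297.5 million years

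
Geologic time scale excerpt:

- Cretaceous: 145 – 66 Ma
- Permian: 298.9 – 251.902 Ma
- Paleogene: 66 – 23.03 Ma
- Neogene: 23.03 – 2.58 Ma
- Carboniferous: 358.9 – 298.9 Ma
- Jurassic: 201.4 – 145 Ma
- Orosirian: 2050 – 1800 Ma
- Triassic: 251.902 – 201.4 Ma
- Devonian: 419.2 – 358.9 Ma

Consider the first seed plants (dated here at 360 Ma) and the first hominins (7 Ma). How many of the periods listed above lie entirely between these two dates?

6

The older date is 360 Ma and the younger is 7 Ma.
Periods with start < 360 and end > 7 Ma: Carboniferous (358.9–298.9), Permian (298.9–251.902), Triassic (251.902–201.4), Jurassic (201.4–145), Cretaceous (145–66), Paleogene (66–23.03).
That is 6 complete periods.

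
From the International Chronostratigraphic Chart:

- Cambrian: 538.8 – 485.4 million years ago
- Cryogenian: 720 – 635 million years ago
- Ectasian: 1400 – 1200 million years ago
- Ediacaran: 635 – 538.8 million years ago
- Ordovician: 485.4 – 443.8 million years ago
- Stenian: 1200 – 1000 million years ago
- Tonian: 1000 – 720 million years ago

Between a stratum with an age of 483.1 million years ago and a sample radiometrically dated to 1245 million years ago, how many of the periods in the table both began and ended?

5

1245 Ma sits inside the Ectasian (1400–1200) and 483.1 Ma inside the Ordovician (485.4–443.8); neither of those is wholly between the two dates.
The listed periods lying completely between them are Stenian, Tonian, Cryogenian, Ediacaran, Cambrian — 5 in all.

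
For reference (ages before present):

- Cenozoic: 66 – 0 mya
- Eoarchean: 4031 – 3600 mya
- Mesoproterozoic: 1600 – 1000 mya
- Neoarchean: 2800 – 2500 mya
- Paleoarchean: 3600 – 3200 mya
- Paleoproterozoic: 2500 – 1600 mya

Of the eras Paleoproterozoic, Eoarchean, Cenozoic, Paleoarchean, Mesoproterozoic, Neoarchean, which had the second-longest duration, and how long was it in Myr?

Mesoproterozoic, 600 million years

Durations: Paleoproterozoic 900; Eoarchean 431; Cenozoic 66; Paleoarchean 400; Mesoproterozoic 600; Neoarchean 300 Myr.
Sorted longest-first: Paleoproterozoic (900), Mesoproterozoic (600), Eoarchean (431), Paleoarchean (400), Neoarchean (300), Cenozoic (66).
The second longest is Mesoproterozoic at 600 Myr.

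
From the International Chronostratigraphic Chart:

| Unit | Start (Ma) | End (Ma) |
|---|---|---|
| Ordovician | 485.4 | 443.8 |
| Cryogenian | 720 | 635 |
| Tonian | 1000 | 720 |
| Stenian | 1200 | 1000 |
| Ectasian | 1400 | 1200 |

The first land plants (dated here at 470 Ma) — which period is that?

Ordovician

470 Ma lies between 485.4 and 443.8 Ma, so it falls in the Ordovician.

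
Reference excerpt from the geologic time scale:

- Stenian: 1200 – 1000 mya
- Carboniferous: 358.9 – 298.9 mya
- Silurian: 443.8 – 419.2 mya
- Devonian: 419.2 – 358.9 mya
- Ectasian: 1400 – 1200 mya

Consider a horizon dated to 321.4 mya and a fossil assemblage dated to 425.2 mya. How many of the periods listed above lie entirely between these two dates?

The older date is 425.2 Ma and the younger is 321.4 Ma.
Periods with start < 425.2 and end > 321.4 Ma: Devonian (419.2–358.9).
That is 1 complete period.

1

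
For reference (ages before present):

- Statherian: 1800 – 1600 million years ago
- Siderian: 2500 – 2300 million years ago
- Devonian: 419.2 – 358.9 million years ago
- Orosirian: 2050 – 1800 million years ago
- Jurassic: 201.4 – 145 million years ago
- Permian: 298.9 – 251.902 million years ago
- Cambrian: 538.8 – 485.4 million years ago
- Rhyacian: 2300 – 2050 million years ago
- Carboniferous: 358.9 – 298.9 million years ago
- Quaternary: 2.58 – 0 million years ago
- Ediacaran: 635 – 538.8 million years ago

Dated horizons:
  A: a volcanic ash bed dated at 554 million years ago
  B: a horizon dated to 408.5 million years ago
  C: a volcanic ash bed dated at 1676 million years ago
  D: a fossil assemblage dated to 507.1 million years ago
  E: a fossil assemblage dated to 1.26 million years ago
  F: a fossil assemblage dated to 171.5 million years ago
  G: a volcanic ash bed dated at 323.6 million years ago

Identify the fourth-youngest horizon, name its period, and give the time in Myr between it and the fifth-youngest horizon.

B, in the Devonian; 98.6 million years to D

Smaller Ma means younger, so youngest first: E 1.26 < F 171.5 < G 323.6 < B 408.5 < D 507.1 < A 554 < C 1676.
Counting 4 along gives B (408.5 Ma); the excerpt puts that inside the Devonian, 419.2–358.9 Ma.
Next in line is D (507.1 Ma), and 507.1 − 408.5 = 98.6 Myr.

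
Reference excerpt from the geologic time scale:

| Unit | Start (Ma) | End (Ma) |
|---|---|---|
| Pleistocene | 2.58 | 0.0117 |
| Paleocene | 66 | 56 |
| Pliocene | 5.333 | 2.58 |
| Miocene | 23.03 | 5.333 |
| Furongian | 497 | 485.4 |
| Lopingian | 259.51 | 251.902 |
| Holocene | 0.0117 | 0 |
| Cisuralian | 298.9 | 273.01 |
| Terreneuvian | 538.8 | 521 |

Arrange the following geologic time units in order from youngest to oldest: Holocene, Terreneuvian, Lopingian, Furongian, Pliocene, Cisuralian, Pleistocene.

Holocene, Pleistocene, Pliocene, Lopingian, Cisuralian, Furongian, Terreneuvian

Sorting by start age (ascending Ma, since larger Ma = older): Holocene began 0.0117, Pleistocene began 2.58, Pliocene began 5.333, Lopingian began 259.51, Cisuralian began 298.9, Furongian began 497, Terreneuvian began 538.8.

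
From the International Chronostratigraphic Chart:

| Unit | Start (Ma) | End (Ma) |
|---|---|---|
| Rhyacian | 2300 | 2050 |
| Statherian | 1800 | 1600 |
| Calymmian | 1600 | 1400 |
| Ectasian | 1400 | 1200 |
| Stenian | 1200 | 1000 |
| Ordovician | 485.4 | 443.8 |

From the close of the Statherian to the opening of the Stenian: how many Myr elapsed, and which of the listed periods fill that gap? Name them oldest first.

400 million years; Calymmian, Ectasian

End of Statherian = 1600 Ma; start of Stenian = 1200 Ma.
Gap = 1600 − 1200 = 400 Myr.
Periods wholly inside 1600–1200 Ma: Calymmian (1600–1400), Ectasian (1400–1200).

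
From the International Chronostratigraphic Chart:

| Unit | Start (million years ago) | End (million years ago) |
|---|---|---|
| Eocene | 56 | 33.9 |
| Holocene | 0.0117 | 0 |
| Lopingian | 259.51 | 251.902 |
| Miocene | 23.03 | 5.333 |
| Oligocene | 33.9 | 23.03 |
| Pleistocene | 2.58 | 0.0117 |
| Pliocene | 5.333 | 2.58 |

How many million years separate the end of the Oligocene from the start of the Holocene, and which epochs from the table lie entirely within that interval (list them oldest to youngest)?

End of Oligocene = 23.03 Ma; start of Holocene = 0.0117 Ma.
Gap = 23.03 − 0.0117 = 23.0183 Myr.
Epochs wholly inside 23.03–0.0117 Ma: Miocene (23.03–5.333), Pliocene (5.333–2.58), Pleistocene (2.58–0.0117).

23.0183 million years; Miocene, Pliocene, Pleistocene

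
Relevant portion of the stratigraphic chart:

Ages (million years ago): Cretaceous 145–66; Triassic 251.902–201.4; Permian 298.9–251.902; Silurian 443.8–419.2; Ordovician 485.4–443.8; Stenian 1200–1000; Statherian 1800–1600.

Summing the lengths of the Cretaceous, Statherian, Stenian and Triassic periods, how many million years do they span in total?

Duration is start − end for each: (145 − 66) + (1800 − 1600) + (1200 − 1000) + (251.902 − 201.4).
That is 79 + 200 + 200 + 50.502, which totals 529.502 million years.

529.502 million years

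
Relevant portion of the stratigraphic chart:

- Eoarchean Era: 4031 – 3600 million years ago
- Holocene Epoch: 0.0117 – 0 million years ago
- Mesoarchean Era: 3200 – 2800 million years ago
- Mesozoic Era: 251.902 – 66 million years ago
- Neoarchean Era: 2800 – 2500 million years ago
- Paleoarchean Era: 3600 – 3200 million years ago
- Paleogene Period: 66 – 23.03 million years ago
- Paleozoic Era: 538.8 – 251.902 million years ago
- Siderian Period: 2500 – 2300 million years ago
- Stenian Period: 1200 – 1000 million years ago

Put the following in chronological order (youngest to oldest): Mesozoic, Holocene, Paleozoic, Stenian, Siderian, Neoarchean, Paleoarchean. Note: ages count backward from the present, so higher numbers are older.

The oldest of these is Paleoarchean (starts 3600 Ma) and the youngest is Holocene (ends 0 Ma).
In between, by decreasing start age: Neoarchean (2800), Siderian (2500), Stenian (1200), Paleozoic (538.8), Mesozoic (251.902).
Listing youngest first means reversing that sequence.

Holocene, then Mesozoic, then Paleozoic, then Stenian, then Siderian, then Neoarchean, then Paleoarchean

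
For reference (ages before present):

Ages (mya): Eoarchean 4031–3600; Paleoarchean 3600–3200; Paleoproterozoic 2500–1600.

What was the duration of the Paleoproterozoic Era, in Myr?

2500 − 1600 = 900 million years.

900 million years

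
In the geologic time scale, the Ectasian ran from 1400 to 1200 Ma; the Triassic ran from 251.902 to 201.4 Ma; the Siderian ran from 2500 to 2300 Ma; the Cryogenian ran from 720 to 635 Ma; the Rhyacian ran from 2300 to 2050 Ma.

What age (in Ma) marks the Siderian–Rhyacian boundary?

2300 Ma

The Siderian ends and the Rhyacian begins at 2300 Ma.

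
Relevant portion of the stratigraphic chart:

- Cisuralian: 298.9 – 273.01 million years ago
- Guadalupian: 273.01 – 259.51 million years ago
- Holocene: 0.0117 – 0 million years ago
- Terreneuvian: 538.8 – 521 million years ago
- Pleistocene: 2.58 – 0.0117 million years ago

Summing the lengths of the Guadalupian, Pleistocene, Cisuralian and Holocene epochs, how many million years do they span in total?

Duration is start − end for each: (273.01 − 259.51) + (2.58 − 0.0117) + (298.9 − 273.01) + (0.0117 − 0).
That is 13.5 + 2.5683 + 25.89 + 0.0117, which totals 41.97 million years.

41.97 million years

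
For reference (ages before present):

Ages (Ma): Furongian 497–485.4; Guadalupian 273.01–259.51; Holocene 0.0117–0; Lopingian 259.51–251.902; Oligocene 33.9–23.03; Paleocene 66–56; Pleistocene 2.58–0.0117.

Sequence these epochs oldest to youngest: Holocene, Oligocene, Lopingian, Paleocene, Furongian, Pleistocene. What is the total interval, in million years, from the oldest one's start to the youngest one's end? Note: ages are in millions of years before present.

Start ages (Ma): Furongian 497, Lopingian 259.51, Paleocene 66, Oligocene 33.9, Pleistocene 2.58, Holocene 0.0117.
Ordered oldest to youngest: Furongian, Lopingian, Paleocene, Oligocene, Pleistocene, Holocene.
Span = 497 − 0 = 497 Myr.

Furongian, Lopingian, Paleocene, Oligocene, Pleistocene, Holocene; total span 497 Myr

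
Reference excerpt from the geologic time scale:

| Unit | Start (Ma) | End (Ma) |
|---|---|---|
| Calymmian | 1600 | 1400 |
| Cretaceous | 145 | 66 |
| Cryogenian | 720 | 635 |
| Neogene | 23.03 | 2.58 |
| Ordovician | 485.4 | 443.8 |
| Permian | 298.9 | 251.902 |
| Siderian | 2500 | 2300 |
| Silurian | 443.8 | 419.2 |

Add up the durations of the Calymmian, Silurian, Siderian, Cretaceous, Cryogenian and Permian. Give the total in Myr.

Duration is start − end for each: (1600 − 1400) + (443.8 − 419.2) + (2500 − 2300) + (145 − 66) + (720 − 635) + (298.9 − 251.902).
That is 200 + 24.6 + 200 + 79 + 85 + 46.998, which totals 635.598 million years.

635.598 million years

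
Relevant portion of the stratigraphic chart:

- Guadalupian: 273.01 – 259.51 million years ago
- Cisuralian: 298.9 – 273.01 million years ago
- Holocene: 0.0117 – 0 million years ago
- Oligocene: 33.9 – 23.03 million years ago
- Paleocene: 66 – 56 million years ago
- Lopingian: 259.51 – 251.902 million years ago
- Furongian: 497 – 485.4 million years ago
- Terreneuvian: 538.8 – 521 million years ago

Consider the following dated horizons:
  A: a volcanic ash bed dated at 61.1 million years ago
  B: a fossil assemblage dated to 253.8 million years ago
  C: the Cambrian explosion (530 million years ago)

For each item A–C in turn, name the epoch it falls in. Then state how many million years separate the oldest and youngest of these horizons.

A: 61.1 Ma lies in 66–56 Ma, so Paleocene.
B: 253.8 Ma lies in 259.51–251.902 Ma, so Lopingian.
C: 530 Ma lies in 538.8–521 Ma, so Terreneuvian.
Oldest = 530 Ma, youngest = 61.1 Ma → span 468.9 Myr.

A — Paleocene; B — Lopingian; C — Terreneuvian; span 468.9 million years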